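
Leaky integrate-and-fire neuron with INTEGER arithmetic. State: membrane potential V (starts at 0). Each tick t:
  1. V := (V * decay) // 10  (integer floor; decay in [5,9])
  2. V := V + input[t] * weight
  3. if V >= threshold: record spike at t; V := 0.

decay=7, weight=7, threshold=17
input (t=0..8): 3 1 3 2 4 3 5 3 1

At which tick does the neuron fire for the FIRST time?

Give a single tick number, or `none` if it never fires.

Answer: 0

Derivation:
t=0: input=3 -> V=0 FIRE
t=1: input=1 -> V=7
t=2: input=3 -> V=0 FIRE
t=3: input=2 -> V=14
t=4: input=4 -> V=0 FIRE
t=5: input=3 -> V=0 FIRE
t=6: input=5 -> V=0 FIRE
t=7: input=3 -> V=0 FIRE
t=8: input=1 -> V=7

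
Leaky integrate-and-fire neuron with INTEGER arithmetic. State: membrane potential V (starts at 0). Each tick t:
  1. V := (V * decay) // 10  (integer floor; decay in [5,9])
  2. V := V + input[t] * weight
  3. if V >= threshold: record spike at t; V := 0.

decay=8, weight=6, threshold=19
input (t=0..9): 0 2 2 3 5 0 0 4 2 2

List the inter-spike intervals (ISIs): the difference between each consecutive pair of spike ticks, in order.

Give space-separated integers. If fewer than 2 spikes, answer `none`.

Answer: 2 3 2

Derivation:
t=0: input=0 -> V=0
t=1: input=2 -> V=12
t=2: input=2 -> V=0 FIRE
t=3: input=3 -> V=18
t=4: input=5 -> V=0 FIRE
t=5: input=0 -> V=0
t=6: input=0 -> V=0
t=7: input=4 -> V=0 FIRE
t=8: input=2 -> V=12
t=9: input=2 -> V=0 FIRE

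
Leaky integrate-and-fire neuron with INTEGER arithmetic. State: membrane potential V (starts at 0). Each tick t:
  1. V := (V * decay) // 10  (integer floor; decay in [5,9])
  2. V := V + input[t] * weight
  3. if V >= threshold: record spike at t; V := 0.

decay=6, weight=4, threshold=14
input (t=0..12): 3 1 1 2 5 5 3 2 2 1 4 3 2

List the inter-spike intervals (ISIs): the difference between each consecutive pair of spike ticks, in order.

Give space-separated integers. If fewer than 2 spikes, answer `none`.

t=0: input=3 -> V=12
t=1: input=1 -> V=11
t=2: input=1 -> V=10
t=3: input=2 -> V=0 FIRE
t=4: input=5 -> V=0 FIRE
t=5: input=5 -> V=0 FIRE
t=6: input=3 -> V=12
t=7: input=2 -> V=0 FIRE
t=8: input=2 -> V=8
t=9: input=1 -> V=8
t=10: input=4 -> V=0 FIRE
t=11: input=3 -> V=12
t=12: input=2 -> V=0 FIRE

Answer: 1 1 2 3 2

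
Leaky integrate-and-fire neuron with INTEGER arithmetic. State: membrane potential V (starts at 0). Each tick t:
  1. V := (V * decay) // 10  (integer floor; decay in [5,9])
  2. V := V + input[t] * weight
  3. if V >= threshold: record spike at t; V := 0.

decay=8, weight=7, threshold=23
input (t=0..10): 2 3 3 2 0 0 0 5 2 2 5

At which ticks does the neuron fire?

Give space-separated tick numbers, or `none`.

t=0: input=2 -> V=14
t=1: input=3 -> V=0 FIRE
t=2: input=3 -> V=21
t=3: input=2 -> V=0 FIRE
t=4: input=0 -> V=0
t=5: input=0 -> V=0
t=6: input=0 -> V=0
t=7: input=5 -> V=0 FIRE
t=8: input=2 -> V=14
t=9: input=2 -> V=0 FIRE
t=10: input=5 -> V=0 FIRE

Answer: 1 3 7 9 10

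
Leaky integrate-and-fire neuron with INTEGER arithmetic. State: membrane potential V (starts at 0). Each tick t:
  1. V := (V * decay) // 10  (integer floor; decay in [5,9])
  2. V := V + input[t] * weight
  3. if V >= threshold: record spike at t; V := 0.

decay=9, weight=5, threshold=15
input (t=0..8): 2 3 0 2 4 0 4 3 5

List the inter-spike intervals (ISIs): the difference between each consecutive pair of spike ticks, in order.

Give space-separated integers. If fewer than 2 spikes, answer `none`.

Answer: 3 2 1 1

Derivation:
t=0: input=2 -> V=10
t=1: input=3 -> V=0 FIRE
t=2: input=0 -> V=0
t=3: input=2 -> V=10
t=4: input=4 -> V=0 FIRE
t=5: input=0 -> V=0
t=6: input=4 -> V=0 FIRE
t=7: input=3 -> V=0 FIRE
t=8: input=5 -> V=0 FIRE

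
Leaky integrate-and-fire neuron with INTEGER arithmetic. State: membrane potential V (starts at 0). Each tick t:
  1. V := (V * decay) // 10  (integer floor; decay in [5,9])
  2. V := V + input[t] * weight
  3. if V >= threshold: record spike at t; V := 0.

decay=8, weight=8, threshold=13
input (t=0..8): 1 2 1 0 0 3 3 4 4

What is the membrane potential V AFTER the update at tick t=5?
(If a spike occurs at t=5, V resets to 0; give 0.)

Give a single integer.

t=0: input=1 -> V=8
t=1: input=2 -> V=0 FIRE
t=2: input=1 -> V=8
t=3: input=0 -> V=6
t=4: input=0 -> V=4
t=5: input=3 -> V=0 FIRE
t=6: input=3 -> V=0 FIRE
t=7: input=4 -> V=0 FIRE
t=8: input=4 -> V=0 FIRE

Answer: 0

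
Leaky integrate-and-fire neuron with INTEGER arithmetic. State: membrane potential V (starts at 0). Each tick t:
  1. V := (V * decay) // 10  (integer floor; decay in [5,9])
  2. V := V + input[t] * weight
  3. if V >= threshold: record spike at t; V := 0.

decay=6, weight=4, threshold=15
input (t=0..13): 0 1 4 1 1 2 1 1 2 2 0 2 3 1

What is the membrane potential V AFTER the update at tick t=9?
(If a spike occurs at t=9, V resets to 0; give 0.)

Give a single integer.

t=0: input=0 -> V=0
t=1: input=1 -> V=4
t=2: input=4 -> V=0 FIRE
t=3: input=1 -> V=4
t=4: input=1 -> V=6
t=5: input=2 -> V=11
t=6: input=1 -> V=10
t=7: input=1 -> V=10
t=8: input=2 -> V=14
t=9: input=2 -> V=0 FIRE
t=10: input=0 -> V=0
t=11: input=2 -> V=8
t=12: input=3 -> V=0 FIRE
t=13: input=1 -> V=4

Answer: 0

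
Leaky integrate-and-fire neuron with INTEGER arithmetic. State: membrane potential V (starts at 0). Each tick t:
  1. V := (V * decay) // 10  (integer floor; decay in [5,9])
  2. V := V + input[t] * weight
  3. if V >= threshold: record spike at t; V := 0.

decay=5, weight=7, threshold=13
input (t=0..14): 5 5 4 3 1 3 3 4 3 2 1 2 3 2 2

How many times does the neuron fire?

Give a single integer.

t=0: input=5 -> V=0 FIRE
t=1: input=5 -> V=0 FIRE
t=2: input=4 -> V=0 FIRE
t=3: input=3 -> V=0 FIRE
t=4: input=1 -> V=7
t=5: input=3 -> V=0 FIRE
t=6: input=3 -> V=0 FIRE
t=7: input=4 -> V=0 FIRE
t=8: input=3 -> V=0 FIRE
t=9: input=2 -> V=0 FIRE
t=10: input=1 -> V=7
t=11: input=2 -> V=0 FIRE
t=12: input=3 -> V=0 FIRE
t=13: input=2 -> V=0 FIRE
t=14: input=2 -> V=0 FIRE

Answer: 13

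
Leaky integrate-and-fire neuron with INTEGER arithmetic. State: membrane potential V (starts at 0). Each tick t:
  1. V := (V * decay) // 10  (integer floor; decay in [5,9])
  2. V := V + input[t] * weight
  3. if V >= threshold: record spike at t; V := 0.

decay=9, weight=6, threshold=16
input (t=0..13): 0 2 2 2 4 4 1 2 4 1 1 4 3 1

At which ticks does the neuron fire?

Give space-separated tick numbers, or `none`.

t=0: input=0 -> V=0
t=1: input=2 -> V=12
t=2: input=2 -> V=0 FIRE
t=3: input=2 -> V=12
t=4: input=4 -> V=0 FIRE
t=5: input=4 -> V=0 FIRE
t=6: input=1 -> V=6
t=7: input=2 -> V=0 FIRE
t=8: input=4 -> V=0 FIRE
t=9: input=1 -> V=6
t=10: input=1 -> V=11
t=11: input=4 -> V=0 FIRE
t=12: input=3 -> V=0 FIRE
t=13: input=1 -> V=6

Answer: 2 4 5 7 8 11 12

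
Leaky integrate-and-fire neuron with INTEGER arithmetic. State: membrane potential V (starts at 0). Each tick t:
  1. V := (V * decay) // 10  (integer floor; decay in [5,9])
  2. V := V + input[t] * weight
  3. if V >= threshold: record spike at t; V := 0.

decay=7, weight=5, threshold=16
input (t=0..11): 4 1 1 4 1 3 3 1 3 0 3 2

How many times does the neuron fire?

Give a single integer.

Answer: 5

Derivation:
t=0: input=4 -> V=0 FIRE
t=1: input=1 -> V=5
t=2: input=1 -> V=8
t=3: input=4 -> V=0 FIRE
t=4: input=1 -> V=5
t=5: input=3 -> V=0 FIRE
t=6: input=3 -> V=15
t=7: input=1 -> V=15
t=8: input=3 -> V=0 FIRE
t=9: input=0 -> V=0
t=10: input=3 -> V=15
t=11: input=2 -> V=0 FIRE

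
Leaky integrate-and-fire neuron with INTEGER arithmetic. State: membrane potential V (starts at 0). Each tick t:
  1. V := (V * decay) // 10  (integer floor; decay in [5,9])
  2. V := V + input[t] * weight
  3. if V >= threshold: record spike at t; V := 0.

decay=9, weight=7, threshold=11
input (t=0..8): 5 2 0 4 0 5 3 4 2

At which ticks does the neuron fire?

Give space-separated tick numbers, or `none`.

Answer: 0 1 3 5 6 7 8

Derivation:
t=0: input=5 -> V=0 FIRE
t=1: input=2 -> V=0 FIRE
t=2: input=0 -> V=0
t=3: input=4 -> V=0 FIRE
t=4: input=0 -> V=0
t=5: input=5 -> V=0 FIRE
t=6: input=3 -> V=0 FIRE
t=7: input=4 -> V=0 FIRE
t=8: input=2 -> V=0 FIRE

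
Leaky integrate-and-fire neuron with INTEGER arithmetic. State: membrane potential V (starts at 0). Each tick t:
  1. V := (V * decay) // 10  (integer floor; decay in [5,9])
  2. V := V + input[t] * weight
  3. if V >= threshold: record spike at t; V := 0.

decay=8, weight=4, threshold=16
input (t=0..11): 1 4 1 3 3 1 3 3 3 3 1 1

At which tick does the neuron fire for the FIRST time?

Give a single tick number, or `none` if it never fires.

Answer: 1

Derivation:
t=0: input=1 -> V=4
t=1: input=4 -> V=0 FIRE
t=2: input=1 -> V=4
t=3: input=3 -> V=15
t=4: input=3 -> V=0 FIRE
t=5: input=1 -> V=4
t=6: input=3 -> V=15
t=7: input=3 -> V=0 FIRE
t=8: input=3 -> V=12
t=9: input=3 -> V=0 FIRE
t=10: input=1 -> V=4
t=11: input=1 -> V=7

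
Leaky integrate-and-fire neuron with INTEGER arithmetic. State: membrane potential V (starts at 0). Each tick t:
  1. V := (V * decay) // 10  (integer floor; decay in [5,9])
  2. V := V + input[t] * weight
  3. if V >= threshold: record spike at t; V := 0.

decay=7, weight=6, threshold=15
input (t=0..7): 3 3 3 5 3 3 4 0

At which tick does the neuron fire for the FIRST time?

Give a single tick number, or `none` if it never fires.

Answer: 0

Derivation:
t=0: input=3 -> V=0 FIRE
t=1: input=3 -> V=0 FIRE
t=2: input=3 -> V=0 FIRE
t=3: input=5 -> V=0 FIRE
t=4: input=3 -> V=0 FIRE
t=5: input=3 -> V=0 FIRE
t=6: input=4 -> V=0 FIRE
t=7: input=0 -> V=0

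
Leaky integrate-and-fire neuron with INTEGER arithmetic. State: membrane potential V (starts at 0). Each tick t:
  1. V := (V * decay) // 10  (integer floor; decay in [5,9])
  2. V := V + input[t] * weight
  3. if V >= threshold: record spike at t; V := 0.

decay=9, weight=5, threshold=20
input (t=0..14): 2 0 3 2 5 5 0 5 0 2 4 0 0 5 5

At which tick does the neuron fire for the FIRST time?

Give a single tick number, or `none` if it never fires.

t=0: input=2 -> V=10
t=1: input=0 -> V=9
t=2: input=3 -> V=0 FIRE
t=3: input=2 -> V=10
t=4: input=5 -> V=0 FIRE
t=5: input=5 -> V=0 FIRE
t=6: input=0 -> V=0
t=7: input=5 -> V=0 FIRE
t=8: input=0 -> V=0
t=9: input=2 -> V=10
t=10: input=4 -> V=0 FIRE
t=11: input=0 -> V=0
t=12: input=0 -> V=0
t=13: input=5 -> V=0 FIRE
t=14: input=5 -> V=0 FIRE

Answer: 2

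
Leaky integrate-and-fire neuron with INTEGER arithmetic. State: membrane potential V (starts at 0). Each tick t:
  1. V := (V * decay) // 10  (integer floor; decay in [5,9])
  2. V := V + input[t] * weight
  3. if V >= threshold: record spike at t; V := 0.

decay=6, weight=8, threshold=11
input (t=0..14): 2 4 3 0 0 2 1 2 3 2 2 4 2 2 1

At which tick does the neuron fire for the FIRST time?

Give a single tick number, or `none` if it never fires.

t=0: input=2 -> V=0 FIRE
t=1: input=4 -> V=0 FIRE
t=2: input=3 -> V=0 FIRE
t=3: input=0 -> V=0
t=4: input=0 -> V=0
t=5: input=2 -> V=0 FIRE
t=6: input=1 -> V=8
t=7: input=2 -> V=0 FIRE
t=8: input=3 -> V=0 FIRE
t=9: input=2 -> V=0 FIRE
t=10: input=2 -> V=0 FIRE
t=11: input=4 -> V=0 FIRE
t=12: input=2 -> V=0 FIRE
t=13: input=2 -> V=0 FIRE
t=14: input=1 -> V=8

Answer: 0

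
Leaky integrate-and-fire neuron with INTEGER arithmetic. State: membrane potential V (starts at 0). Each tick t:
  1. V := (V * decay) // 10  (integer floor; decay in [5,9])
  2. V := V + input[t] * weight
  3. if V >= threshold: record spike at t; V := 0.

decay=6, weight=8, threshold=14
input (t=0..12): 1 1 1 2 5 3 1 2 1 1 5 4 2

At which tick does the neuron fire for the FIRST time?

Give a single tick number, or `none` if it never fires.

t=0: input=1 -> V=8
t=1: input=1 -> V=12
t=2: input=1 -> V=0 FIRE
t=3: input=2 -> V=0 FIRE
t=4: input=5 -> V=0 FIRE
t=5: input=3 -> V=0 FIRE
t=6: input=1 -> V=8
t=7: input=2 -> V=0 FIRE
t=8: input=1 -> V=8
t=9: input=1 -> V=12
t=10: input=5 -> V=0 FIRE
t=11: input=4 -> V=0 FIRE
t=12: input=2 -> V=0 FIRE

Answer: 2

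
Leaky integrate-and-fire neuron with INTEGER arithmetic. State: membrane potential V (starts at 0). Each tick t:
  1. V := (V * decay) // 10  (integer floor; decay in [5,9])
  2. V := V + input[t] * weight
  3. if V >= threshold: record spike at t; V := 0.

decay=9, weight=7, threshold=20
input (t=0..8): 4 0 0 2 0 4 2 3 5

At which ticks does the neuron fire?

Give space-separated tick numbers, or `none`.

t=0: input=4 -> V=0 FIRE
t=1: input=0 -> V=0
t=2: input=0 -> V=0
t=3: input=2 -> V=14
t=4: input=0 -> V=12
t=5: input=4 -> V=0 FIRE
t=6: input=2 -> V=14
t=7: input=3 -> V=0 FIRE
t=8: input=5 -> V=0 FIRE

Answer: 0 5 7 8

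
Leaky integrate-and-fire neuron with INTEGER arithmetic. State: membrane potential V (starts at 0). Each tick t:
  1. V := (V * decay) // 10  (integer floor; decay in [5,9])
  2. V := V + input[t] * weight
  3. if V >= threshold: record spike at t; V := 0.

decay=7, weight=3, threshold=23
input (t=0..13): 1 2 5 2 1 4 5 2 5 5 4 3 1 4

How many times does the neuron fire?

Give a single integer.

t=0: input=1 -> V=3
t=1: input=2 -> V=8
t=2: input=5 -> V=20
t=3: input=2 -> V=20
t=4: input=1 -> V=17
t=5: input=4 -> V=0 FIRE
t=6: input=5 -> V=15
t=7: input=2 -> V=16
t=8: input=5 -> V=0 FIRE
t=9: input=5 -> V=15
t=10: input=4 -> V=22
t=11: input=3 -> V=0 FIRE
t=12: input=1 -> V=3
t=13: input=4 -> V=14

Answer: 3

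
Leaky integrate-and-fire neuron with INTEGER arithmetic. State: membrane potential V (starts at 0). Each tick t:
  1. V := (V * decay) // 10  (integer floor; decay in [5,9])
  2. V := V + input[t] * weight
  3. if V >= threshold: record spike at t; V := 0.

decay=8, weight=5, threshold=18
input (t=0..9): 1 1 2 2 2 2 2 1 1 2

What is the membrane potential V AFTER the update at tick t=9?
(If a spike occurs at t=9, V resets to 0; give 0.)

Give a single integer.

t=0: input=1 -> V=5
t=1: input=1 -> V=9
t=2: input=2 -> V=17
t=3: input=2 -> V=0 FIRE
t=4: input=2 -> V=10
t=5: input=2 -> V=0 FIRE
t=6: input=2 -> V=10
t=7: input=1 -> V=13
t=8: input=1 -> V=15
t=9: input=2 -> V=0 FIRE

Answer: 0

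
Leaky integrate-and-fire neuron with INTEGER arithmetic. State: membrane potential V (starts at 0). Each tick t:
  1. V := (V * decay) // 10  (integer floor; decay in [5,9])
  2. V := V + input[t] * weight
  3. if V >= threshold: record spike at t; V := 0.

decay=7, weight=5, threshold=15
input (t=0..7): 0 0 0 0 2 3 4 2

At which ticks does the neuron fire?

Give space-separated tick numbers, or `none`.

Answer: 5 6

Derivation:
t=0: input=0 -> V=0
t=1: input=0 -> V=0
t=2: input=0 -> V=0
t=3: input=0 -> V=0
t=4: input=2 -> V=10
t=5: input=3 -> V=0 FIRE
t=6: input=4 -> V=0 FIRE
t=7: input=2 -> V=10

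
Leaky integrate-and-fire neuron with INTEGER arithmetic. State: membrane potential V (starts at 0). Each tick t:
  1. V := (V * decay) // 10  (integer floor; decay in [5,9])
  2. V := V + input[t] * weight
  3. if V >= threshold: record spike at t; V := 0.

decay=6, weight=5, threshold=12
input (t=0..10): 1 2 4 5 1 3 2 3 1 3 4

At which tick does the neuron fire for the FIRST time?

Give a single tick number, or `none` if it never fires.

Answer: 1

Derivation:
t=0: input=1 -> V=5
t=1: input=2 -> V=0 FIRE
t=2: input=4 -> V=0 FIRE
t=3: input=5 -> V=0 FIRE
t=4: input=1 -> V=5
t=5: input=3 -> V=0 FIRE
t=6: input=2 -> V=10
t=7: input=3 -> V=0 FIRE
t=8: input=1 -> V=5
t=9: input=3 -> V=0 FIRE
t=10: input=4 -> V=0 FIRE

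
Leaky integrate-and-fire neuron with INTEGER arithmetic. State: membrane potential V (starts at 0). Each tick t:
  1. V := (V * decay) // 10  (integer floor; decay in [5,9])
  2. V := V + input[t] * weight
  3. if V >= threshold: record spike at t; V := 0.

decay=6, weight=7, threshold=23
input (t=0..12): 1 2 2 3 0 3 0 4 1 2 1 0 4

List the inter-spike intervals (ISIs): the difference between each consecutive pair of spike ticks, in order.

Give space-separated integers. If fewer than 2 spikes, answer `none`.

t=0: input=1 -> V=7
t=1: input=2 -> V=18
t=2: input=2 -> V=0 FIRE
t=3: input=3 -> V=21
t=4: input=0 -> V=12
t=5: input=3 -> V=0 FIRE
t=6: input=0 -> V=0
t=7: input=4 -> V=0 FIRE
t=8: input=1 -> V=7
t=9: input=2 -> V=18
t=10: input=1 -> V=17
t=11: input=0 -> V=10
t=12: input=4 -> V=0 FIRE

Answer: 3 2 5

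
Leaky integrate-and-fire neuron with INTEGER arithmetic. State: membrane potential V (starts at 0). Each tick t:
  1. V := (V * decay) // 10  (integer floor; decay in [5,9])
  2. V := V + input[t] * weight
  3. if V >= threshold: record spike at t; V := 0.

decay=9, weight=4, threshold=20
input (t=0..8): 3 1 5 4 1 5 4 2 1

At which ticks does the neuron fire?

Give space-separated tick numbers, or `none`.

t=0: input=3 -> V=12
t=1: input=1 -> V=14
t=2: input=5 -> V=0 FIRE
t=3: input=4 -> V=16
t=4: input=1 -> V=18
t=5: input=5 -> V=0 FIRE
t=6: input=4 -> V=16
t=7: input=2 -> V=0 FIRE
t=8: input=1 -> V=4

Answer: 2 5 7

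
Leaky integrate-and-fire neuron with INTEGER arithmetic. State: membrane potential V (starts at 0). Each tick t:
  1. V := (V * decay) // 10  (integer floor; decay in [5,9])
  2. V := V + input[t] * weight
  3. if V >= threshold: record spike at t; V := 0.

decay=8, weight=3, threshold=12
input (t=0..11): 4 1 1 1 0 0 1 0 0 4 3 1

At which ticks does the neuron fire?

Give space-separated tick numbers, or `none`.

t=0: input=4 -> V=0 FIRE
t=1: input=1 -> V=3
t=2: input=1 -> V=5
t=3: input=1 -> V=7
t=4: input=0 -> V=5
t=5: input=0 -> V=4
t=6: input=1 -> V=6
t=7: input=0 -> V=4
t=8: input=0 -> V=3
t=9: input=4 -> V=0 FIRE
t=10: input=3 -> V=9
t=11: input=1 -> V=10

Answer: 0 9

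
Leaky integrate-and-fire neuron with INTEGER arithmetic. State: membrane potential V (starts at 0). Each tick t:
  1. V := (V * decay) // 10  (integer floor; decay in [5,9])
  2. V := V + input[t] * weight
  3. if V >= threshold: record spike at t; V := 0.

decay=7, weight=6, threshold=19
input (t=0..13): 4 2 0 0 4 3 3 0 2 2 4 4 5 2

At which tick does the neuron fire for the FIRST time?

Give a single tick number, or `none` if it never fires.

t=0: input=4 -> V=0 FIRE
t=1: input=2 -> V=12
t=2: input=0 -> V=8
t=3: input=0 -> V=5
t=4: input=4 -> V=0 FIRE
t=5: input=3 -> V=18
t=6: input=3 -> V=0 FIRE
t=7: input=0 -> V=0
t=8: input=2 -> V=12
t=9: input=2 -> V=0 FIRE
t=10: input=4 -> V=0 FIRE
t=11: input=4 -> V=0 FIRE
t=12: input=5 -> V=0 FIRE
t=13: input=2 -> V=12

Answer: 0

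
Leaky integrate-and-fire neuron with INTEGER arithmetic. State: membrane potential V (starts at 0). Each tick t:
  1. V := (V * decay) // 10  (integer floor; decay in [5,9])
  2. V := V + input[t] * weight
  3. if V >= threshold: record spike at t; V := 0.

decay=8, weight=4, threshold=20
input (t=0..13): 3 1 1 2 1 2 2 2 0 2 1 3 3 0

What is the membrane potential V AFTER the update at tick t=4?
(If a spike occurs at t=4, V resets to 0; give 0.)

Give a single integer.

Answer: 19

Derivation:
t=0: input=3 -> V=12
t=1: input=1 -> V=13
t=2: input=1 -> V=14
t=3: input=2 -> V=19
t=4: input=1 -> V=19
t=5: input=2 -> V=0 FIRE
t=6: input=2 -> V=8
t=7: input=2 -> V=14
t=8: input=0 -> V=11
t=9: input=2 -> V=16
t=10: input=1 -> V=16
t=11: input=3 -> V=0 FIRE
t=12: input=3 -> V=12
t=13: input=0 -> V=9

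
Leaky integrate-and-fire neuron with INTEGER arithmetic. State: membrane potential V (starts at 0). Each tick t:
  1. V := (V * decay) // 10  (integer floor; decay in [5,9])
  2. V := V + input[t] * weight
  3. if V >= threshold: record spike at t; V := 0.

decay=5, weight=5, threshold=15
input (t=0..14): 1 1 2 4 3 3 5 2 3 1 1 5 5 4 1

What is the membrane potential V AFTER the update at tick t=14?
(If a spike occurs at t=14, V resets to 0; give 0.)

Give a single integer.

Answer: 5

Derivation:
t=0: input=1 -> V=5
t=1: input=1 -> V=7
t=2: input=2 -> V=13
t=3: input=4 -> V=0 FIRE
t=4: input=3 -> V=0 FIRE
t=5: input=3 -> V=0 FIRE
t=6: input=5 -> V=0 FIRE
t=7: input=2 -> V=10
t=8: input=3 -> V=0 FIRE
t=9: input=1 -> V=5
t=10: input=1 -> V=7
t=11: input=5 -> V=0 FIRE
t=12: input=5 -> V=0 FIRE
t=13: input=4 -> V=0 FIRE
t=14: input=1 -> V=5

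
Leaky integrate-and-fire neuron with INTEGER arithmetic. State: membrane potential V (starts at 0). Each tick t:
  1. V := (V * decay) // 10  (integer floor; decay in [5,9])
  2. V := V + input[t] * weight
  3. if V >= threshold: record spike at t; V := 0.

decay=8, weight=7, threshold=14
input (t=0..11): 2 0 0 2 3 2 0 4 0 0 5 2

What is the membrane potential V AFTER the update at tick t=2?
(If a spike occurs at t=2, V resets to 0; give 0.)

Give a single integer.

t=0: input=2 -> V=0 FIRE
t=1: input=0 -> V=0
t=2: input=0 -> V=0
t=3: input=2 -> V=0 FIRE
t=4: input=3 -> V=0 FIRE
t=5: input=2 -> V=0 FIRE
t=6: input=0 -> V=0
t=7: input=4 -> V=0 FIRE
t=8: input=0 -> V=0
t=9: input=0 -> V=0
t=10: input=5 -> V=0 FIRE
t=11: input=2 -> V=0 FIRE

Answer: 0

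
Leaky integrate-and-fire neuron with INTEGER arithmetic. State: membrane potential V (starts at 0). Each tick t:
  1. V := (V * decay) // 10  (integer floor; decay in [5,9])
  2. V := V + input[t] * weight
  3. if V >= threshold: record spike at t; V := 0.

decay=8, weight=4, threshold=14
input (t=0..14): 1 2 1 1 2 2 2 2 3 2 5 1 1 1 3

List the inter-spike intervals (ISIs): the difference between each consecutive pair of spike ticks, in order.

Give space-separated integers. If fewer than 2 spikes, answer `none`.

t=0: input=1 -> V=4
t=1: input=2 -> V=11
t=2: input=1 -> V=12
t=3: input=1 -> V=13
t=4: input=2 -> V=0 FIRE
t=5: input=2 -> V=8
t=6: input=2 -> V=0 FIRE
t=7: input=2 -> V=8
t=8: input=3 -> V=0 FIRE
t=9: input=2 -> V=8
t=10: input=5 -> V=0 FIRE
t=11: input=1 -> V=4
t=12: input=1 -> V=7
t=13: input=1 -> V=9
t=14: input=3 -> V=0 FIRE

Answer: 2 2 2 4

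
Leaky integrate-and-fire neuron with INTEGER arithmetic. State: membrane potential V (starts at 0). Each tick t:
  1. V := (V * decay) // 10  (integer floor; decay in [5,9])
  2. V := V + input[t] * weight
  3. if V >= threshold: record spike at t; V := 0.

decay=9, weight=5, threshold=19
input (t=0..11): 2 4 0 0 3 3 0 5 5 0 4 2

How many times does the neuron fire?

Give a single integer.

t=0: input=2 -> V=10
t=1: input=4 -> V=0 FIRE
t=2: input=0 -> V=0
t=3: input=0 -> V=0
t=4: input=3 -> V=15
t=5: input=3 -> V=0 FIRE
t=6: input=0 -> V=0
t=7: input=5 -> V=0 FIRE
t=8: input=5 -> V=0 FIRE
t=9: input=0 -> V=0
t=10: input=4 -> V=0 FIRE
t=11: input=2 -> V=10

Answer: 5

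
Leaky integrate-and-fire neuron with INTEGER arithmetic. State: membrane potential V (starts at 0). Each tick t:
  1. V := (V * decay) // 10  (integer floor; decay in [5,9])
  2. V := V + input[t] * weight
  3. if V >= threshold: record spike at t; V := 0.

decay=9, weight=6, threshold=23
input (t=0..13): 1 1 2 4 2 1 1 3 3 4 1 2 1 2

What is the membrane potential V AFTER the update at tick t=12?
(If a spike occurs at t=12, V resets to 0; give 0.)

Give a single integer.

t=0: input=1 -> V=6
t=1: input=1 -> V=11
t=2: input=2 -> V=21
t=3: input=4 -> V=0 FIRE
t=4: input=2 -> V=12
t=5: input=1 -> V=16
t=6: input=1 -> V=20
t=7: input=3 -> V=0 FIRE
t=8: input=3 -> V=18
t=9: input=4 -> V=0 FIRE
t=10: input=1 -> V=6
t=11: input=2 -> V=17
t=12: input=1 -> V=21
t=13: input=2 -> V=0 FIRE

Answer: 21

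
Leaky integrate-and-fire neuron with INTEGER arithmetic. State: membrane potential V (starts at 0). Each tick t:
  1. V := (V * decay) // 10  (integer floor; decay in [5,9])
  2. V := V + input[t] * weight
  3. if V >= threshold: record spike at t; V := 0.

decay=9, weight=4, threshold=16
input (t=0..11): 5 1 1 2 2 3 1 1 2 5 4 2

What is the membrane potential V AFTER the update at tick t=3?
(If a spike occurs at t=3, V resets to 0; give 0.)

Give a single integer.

Answer: 14

Derivation:
t=0: input=5 -> V=0 FIRE
t=1: input=1 -> V=4
t=2: input=1 -> V=7
t=3: input=2 -> V=14
t=4: input=2 -> V=0 FIRE
t=5: input=3 -> V=12
t=6: input=1 -> V=14
t=7: input=1 -> V=0 FIRE
t=8: input=2 -> V=8
t=9: input=5 -> V=0 FIRE
t=10: input=4 -> V=0 FIRE
t=11: input=2 -> V=8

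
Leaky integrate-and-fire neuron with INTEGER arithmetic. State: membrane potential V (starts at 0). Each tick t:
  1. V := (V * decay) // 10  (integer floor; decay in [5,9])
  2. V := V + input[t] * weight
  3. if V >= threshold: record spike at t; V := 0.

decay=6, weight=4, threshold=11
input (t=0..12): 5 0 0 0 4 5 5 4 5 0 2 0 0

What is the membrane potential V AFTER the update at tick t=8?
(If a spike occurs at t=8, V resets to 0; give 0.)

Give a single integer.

t=0: input=5 -> V=0 FIRE
t=1: input=0 -> V=0
t=2: input=0 -> V=0
t=3: input=0 -> V=0
t=4: input=4 -> V=0 FIRE
t=5: input=5 -> V=0 FIRE
t=6: input=5 -> V=0 FIRE
t=7: input=4 -> V=0 FIRE
t=8: input=5 -> V=0 FIRE
t=9: input=0 -> V=0
t=10: input=2 -> V=8
t=11: input=0 -> V=4
t=12: input=0 -> V=2

Answer: 0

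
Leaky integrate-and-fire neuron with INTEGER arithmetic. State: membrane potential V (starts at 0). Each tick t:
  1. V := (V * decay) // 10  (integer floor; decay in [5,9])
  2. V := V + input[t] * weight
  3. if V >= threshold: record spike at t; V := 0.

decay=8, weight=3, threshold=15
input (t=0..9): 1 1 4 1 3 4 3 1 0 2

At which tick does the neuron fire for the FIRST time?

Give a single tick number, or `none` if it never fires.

Answer: 2

Derivation:
t=0: input=1 -> V=3
t=1: input=1 -> V=5
t=2: input=4 -> V=0 FIRE
t=3: input=1 -> V=3
t=4: input=3 -> V=11
t=5: input=4 -> V=0 FIRE
t=6: input=3 -> V=9
t=7: input=1 -> V=10
t=8: input=0 -> V=8
t=9: input=2 -> V=12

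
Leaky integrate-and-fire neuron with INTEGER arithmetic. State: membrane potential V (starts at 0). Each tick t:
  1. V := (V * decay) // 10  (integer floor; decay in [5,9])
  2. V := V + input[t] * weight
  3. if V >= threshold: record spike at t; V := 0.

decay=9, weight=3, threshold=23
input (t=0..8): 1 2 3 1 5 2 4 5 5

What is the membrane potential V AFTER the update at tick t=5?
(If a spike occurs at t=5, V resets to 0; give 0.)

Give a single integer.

Answer: 6

Derivation:
t=0: input=1 -> V=3
t=1: input=2 -> V=8
t=2: input=3 -> V=16
t=3: input=1 -> V=17
t=4: input=5 -> V=0 FIRE
t=5: input=2 -> V=6
t=6: input=4 -> V=17
t=7: input=5 -> V=0 FIRE
t=8: input=5 -> V=15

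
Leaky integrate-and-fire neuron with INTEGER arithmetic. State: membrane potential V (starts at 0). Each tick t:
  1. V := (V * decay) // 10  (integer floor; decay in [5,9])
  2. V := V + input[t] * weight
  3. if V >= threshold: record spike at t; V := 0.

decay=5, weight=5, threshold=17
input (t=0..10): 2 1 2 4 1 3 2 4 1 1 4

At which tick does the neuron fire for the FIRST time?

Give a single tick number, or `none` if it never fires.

t=0: input=2 -> V=10
t=1: input=1 -> V=10
t=2: input=2 -> V=15
t=3: input=4 -> V=0 FIRE
t=4: input=1 -> V=5
t=5: input=3 -> V=0 FIRE
t=6: input=2 -> V=10
t=7: input=4 -> V=0 FIRE
t=8: input=1 -> V=5
t=9: input=1 -> V=7
t=10: input=4 -> V=0 FIRE

Answer: 3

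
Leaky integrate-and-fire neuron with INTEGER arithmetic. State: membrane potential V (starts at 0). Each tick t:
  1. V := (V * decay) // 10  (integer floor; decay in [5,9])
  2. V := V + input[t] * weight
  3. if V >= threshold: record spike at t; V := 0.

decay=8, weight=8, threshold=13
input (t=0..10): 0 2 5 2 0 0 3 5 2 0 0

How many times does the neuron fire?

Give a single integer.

Answer: 6

Derivation:
t=0: input=0 -> V=0
t=1: input=2 -> V=0 FIRE
t=2: input=5 -> V=0 FIRE
t=3: input=2 -> V=0 FIRE
t=4: input=0 -> V=0
t=5: input=0 -> V=0
t=6: input=3 -> V=0 FIRE
t=7: input=5 -> V=0 FIRE
t=8: input=2 -> V=0 FIRE
t=9: input=0 -> V=0
t=10: input=0 -> V=0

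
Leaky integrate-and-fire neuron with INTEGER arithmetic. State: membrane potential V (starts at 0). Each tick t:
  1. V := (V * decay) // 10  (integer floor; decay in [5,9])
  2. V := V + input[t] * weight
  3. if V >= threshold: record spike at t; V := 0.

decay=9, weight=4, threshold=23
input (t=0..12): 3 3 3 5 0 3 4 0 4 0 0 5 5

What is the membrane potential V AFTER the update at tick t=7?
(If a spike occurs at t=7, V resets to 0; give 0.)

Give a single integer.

t=0: input=3 -> V=12
t=1: input=3 -> V=22
t=2: input=3 -> V=0 FIRE
t=3: input=5 -> V=20
t=4: input=0 -> V=18
t=5: input=3 -> V=0 FIRE
t=6: input=4 -> V=16
t=7: input=0 -> V=14
t=8: input=4 -> V=0 FIRE
t=9: input=0 -> V=0
t=10: input=0 -> V=0
t=11: input=5 -> V=20
t=12: input=5 -> V=0 FIRE

Answer: 14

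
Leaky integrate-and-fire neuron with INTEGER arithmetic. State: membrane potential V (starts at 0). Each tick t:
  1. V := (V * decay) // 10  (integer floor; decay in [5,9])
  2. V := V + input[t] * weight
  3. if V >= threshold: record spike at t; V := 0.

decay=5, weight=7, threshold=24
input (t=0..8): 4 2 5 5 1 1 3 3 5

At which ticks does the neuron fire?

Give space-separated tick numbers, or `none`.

Answer: 0 2 3 6 8

Derivation:
t=0: input=4 -> V=0 FIRE
t=1: input=2 -> V=14
t=2: input=5 -> V=0 FIRE
t=3: input=5 -> V=0 FIRE
t=4: input=1 -> V=7
t=5: input=1 -> V=10
t=6: input=3 -> V=0 FIRE
t=7: input=3 -> V=21
t=8: input=5 -> V=0 FIRE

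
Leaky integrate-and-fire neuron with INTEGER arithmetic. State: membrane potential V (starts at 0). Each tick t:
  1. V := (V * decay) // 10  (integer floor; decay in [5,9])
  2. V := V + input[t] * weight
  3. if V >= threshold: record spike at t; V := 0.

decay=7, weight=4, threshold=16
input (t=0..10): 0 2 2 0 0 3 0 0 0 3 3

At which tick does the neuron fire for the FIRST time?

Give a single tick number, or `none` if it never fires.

t=0: input=0 -> V=0
t=1: input=2 -> V=8
t=2: input=2 -> V=13
t=3: input=0 -> V=9
t=4: input=0 -> V=6
t=5: input=3 -> V=0 FIRE
t=6: input=0 -> V=0
t=7: input=0 -> V=0
t=8: input=0 -> V=0
t=9: input=3 -> V=12
t=10: input=3 -> V=0 FIRE

Answer: 5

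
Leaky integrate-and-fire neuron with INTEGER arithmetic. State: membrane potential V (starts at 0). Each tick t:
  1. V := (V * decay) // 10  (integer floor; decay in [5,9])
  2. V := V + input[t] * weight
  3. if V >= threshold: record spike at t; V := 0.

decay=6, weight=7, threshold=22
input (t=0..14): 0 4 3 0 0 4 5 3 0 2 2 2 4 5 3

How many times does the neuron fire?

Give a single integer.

Answer: 6

Derivation:
t=0: input=0 -> V=0
t=1: input=4 -> V=0 FIRE
t=2: input=3 -> V=21
t=3: input=0 -> V=12
t=4: input=0 -> V=7
t=5: input=4 -> V=0 FIRE
t=6: input=5 -> V=0 FIRE
t=7: input=3 -> V=21
t=8: input=0 -> V=12
t=9: input=2 -> V=21
t=10: input=2 -> V=0 FIRE
t=11: input=2 -> V=14
t=12: input=4 -> V=0 FIRE
t=13: input=5 -> V=0 FIRE
t=14: input=3 -> V=21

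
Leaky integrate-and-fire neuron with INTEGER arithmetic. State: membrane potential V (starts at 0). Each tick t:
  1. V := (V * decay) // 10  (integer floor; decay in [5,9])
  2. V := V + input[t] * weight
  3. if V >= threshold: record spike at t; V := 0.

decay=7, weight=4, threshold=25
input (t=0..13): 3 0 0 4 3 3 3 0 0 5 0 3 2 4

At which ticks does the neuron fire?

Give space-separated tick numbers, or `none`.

Answer: 4 9 13

Derivation:
t=0: input=3 -> V=12
t=1: input=0 -> V=8
t=2: input=0 -> V=5
t=3: input=4 -> V=19
t=4: input=3 -> V=0 FIRE
t=5: input=3 -> V=12
t=6: input=3 -> V=20
t=7: input=0 -> V=14
t=8: input=0 -> V=9
t=9: input=5 -> V=0 FIRE
t=10: input=0 -> V=0
t=11: input=3 -> V=12
t=12: input=2 -> V=16
t=13: input=4 -> V=0 FIRE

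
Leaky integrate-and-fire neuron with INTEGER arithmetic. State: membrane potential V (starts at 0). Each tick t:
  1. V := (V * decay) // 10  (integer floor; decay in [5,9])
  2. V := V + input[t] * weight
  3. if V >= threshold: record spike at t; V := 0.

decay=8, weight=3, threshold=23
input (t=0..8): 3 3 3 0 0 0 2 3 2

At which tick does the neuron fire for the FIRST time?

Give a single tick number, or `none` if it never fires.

Answer: none

Derivation:
t=0: input=3 -> V=9
t=1: input=3 -> V=16
t=2: input=3 -> V=21
t=3: input=0 -> V=16
t=4: input=0 -> V=12
t=5: input=0 -> V=9
t=6: input=2 -> V=13
t=7: input=3 -> V=19
t=8: input=2 -> V=21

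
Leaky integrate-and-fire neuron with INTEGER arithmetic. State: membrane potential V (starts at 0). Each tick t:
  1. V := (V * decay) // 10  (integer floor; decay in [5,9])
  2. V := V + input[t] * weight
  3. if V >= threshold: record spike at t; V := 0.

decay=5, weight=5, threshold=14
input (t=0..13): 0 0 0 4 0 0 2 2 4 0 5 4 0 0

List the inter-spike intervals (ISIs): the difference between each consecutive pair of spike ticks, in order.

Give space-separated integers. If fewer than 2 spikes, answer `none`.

Answer: 4 1 2 1

Derivation:
t=0: input=0 -> V=0
t=1: input=0 -> V=0
t=2: input=0 -> V=0
t=3: input=4 -> V=0 FIRE
t=4: input=0 -> V=0
t=5: input=0 -> V=0
t=6: input=2 -> V=10
t=7: input=2 -> V=0 FIRE
t=8: input=4 -> V=0 FIRE
t=9: input=0 -> V=0
t=10: input=5 -> V=0 FIRE
t=11: input=4 -> V=0 FIRE
t=12: input=0 -> V=0
t=13: input=0 -> V=0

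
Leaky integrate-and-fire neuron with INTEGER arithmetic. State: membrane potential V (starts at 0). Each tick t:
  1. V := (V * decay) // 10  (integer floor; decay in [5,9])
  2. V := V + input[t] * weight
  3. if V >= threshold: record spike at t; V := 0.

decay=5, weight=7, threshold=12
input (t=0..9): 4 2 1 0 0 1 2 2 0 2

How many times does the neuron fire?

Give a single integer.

Answer: 5

Derivation:
t=0: input=4 -> V=0 FIRE
t=1: input=2 -> V=0 FIRE
t=2: input=1 -> V=7
t=3: input=0 -> V=3
t=4: input=0 -> V=1
t=5: input=1 -> V=7
t=6: input=2 -> V=0 FIRE
t=7: input=2 -> V=0 FIRE
t=8: input=0 -> V=0
t=9: input=2 -> V=0 FIRE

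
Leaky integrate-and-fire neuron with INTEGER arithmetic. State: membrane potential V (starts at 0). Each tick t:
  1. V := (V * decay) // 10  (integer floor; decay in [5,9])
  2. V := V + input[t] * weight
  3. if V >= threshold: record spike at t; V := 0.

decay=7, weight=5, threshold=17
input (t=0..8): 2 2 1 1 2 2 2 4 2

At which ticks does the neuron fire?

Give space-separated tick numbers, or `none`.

Answer: 1 5 7

Derivation:
t=0: input=2 -> V=10
t=1: input=2 -> V=0 FIRE
t=2: input=1 -> V=5
t=3: input=1 -> V=8
t=4: input=2 -> V=15
t=5: input=2 -> V=0 FIRE
t=6: input=2 -> V=10
t=7: input=4 -> V=0 FIRE
t=8: input=2 -> V=10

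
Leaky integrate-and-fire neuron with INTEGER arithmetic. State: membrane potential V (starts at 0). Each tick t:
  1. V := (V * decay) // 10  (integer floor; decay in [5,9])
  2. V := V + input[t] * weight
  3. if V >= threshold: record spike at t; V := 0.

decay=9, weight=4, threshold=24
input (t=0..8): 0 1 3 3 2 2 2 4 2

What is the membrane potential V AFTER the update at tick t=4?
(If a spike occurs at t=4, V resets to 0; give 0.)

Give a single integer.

Answer: 8

Derivation:
t=0: input=0 -> V=0
t=1: input=1 -> V=4
t=2: input=3 -> V=15
t=3: input=3 -> V=0 FIRE
t=4: input=2 -> V=8
t=5: input=2 -> V=15
t=6: input=2 -> V=21
t=7: input=4 -> V=0 FIRE
t=8: input=2 -> V=8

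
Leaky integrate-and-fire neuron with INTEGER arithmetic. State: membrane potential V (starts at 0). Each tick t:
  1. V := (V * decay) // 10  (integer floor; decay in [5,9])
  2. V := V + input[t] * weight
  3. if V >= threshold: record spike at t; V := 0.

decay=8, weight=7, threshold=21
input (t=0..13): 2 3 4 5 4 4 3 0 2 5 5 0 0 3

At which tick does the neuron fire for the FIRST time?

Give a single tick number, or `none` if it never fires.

Answer: 1

Derivation:
t=0: input=2 -> V=14
t=1: input=3 -> V=0 FIRE
t=2: input=4 -> V=0 FIRE
t=3: input=5 -> V=0 FIRE
t=4: input=4 -> V=0 FIRE
t=5: input=4 -> V=0 FIRE
t=6: input=3 -> V=0 FIRE
t=7: input=0 -> V=0
t=8: input=2 -> V=14
t=9: input=5 -> V=0 FIRE
t=10: input=5 -> V=0 FIRE
t=11: input=0 -> V=0
t=12: input=0 -> V=0
t=13: input=3 -> V=0 FIRE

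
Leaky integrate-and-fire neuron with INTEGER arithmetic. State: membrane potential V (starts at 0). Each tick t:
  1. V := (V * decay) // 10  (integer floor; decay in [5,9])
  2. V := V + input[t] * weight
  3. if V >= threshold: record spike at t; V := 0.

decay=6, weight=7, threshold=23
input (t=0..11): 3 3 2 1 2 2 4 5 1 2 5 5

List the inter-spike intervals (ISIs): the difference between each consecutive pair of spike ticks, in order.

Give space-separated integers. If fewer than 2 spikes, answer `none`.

Answer: 3 2 1 3 1

Derivation:
t=0: input=3 -> V=21
t=1: input=3 -> V=0 FIRE
t=2: input=2 -> V=14
t=3: input=1 -> V=15
t=4: input=2 -> V=0 FIRE
t=5: input=2 -> V=14
t=6: input=4 -> V=0 FIRE
t=7: input=5 -> V=0 FIRE
t=8: input=1 -> V=7
t=9: input=2 -> V=18
t=10: input=5 -> V=0 FIRE
t=11: input=5 -> V=0 FIRE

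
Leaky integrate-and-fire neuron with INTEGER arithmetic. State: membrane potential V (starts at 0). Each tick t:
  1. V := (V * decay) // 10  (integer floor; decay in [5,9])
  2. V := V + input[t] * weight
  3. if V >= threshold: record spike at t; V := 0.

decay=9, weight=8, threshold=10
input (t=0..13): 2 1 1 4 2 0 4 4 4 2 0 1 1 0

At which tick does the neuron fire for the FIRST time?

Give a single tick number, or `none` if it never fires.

Answer: 0

Derivation:
t=0: input=2 -> V=0 FIRE
t=1: input=1 -> V=8
t=2: input=1 -> V=0 FIRE
t=3: input=4 -> V=0 FIRE
t=4: input=2 -> V=0 FIRE
t=5: input=0 -> V=0
t=6: input=4 -> V=0 FIRE
t=7: input=4 -> V=0 FIRE
t=8: input=4 -> V=0 FIRE
t=9: input=2 -> V=0 FIRE
t=10: input=0 -> V=0
t=11: input=1 -> V=8
t=12: input=1 -> V=0 FIRE
t=13: input=0 -> V=0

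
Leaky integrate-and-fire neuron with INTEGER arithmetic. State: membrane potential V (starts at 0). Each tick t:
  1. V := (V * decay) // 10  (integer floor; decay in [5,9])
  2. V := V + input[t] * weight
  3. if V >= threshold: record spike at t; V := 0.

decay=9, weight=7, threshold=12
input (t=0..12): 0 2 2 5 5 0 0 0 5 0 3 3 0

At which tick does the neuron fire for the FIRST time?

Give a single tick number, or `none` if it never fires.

Answer: 1

Derivation:
t=0: input=0 -> V=0
t=1: input=2 -> V=0 FIRE
t=2: input=2 -> V=0 FIRE
t=3: input=5 -> V=0 FIRE
t=4: input=5 -> V=0 FIRE
t=5: input=0 -> V=0
t=6: input=0 -> V=0
t=7: input=0 -> V=0
t=8: input=5 -> V=0 FIRE
t=9: input=0 -> V=0
t=10: input=3 -> V=0 FIRE
t=11: input=3 -> V=0 FIRE
t=12: input=0 -> V=0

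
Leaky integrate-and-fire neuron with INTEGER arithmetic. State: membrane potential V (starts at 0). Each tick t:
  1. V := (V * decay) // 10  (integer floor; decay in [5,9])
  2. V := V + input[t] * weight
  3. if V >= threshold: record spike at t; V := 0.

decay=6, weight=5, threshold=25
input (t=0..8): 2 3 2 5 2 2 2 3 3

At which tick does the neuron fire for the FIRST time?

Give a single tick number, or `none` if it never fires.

t=0: input=2 -> V=10
t=1: input=3 -> V=21
t=2: input=2 -> V=22
t=3: input=5 -> V=0 FIRE
t=4: input=2 -> V=10
t=5: input=2 -> V=16
t=6: input=2 -> V=19
t=7: input=3 -> V=0 FIRE
t=8: input=3 -> V=15

Answer: 3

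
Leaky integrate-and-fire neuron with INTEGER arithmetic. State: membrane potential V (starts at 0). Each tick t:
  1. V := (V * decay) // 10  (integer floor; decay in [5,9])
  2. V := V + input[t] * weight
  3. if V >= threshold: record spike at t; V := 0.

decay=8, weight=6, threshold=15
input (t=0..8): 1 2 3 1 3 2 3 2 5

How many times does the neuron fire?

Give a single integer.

Answer: 5

Derivation:
t=0: input=1 -> V=6
t=1: input=2 -> V=0 FIRE
t=2: input=3 -> V=0 FIRE
t=3: input=1 -> V=6
t=4: input=3 -> V=0 FIRE
t=5: input=2 -> V=12
t=6: input=3 -> V=0 FIRE
t=7: input=2 -> V=12
t=8: input=5 -> V=0 FIRE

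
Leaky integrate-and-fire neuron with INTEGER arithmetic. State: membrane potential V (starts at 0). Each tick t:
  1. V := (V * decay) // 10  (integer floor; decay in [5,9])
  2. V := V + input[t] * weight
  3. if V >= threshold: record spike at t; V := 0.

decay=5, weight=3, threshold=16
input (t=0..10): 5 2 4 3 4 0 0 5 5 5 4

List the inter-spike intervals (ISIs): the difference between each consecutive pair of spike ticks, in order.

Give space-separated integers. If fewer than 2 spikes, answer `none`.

t=0: input=5 -> V=15
t=1: input=2 -> V=13
t=2: input=4 -> V=0 FIRE
t=3: input=3 -> V=9
t=4: input=4 -> V=0 FIRE
t=5: input=0 -> V=0
t=6: input=0 -> V=0
t=7: input=5 -> V=15
t=8: input=5 -> V=0 FIRE
t=9: input=5 -> V=15
t=10: input=4 -> V=0 FIRE

Answer: 2 4 2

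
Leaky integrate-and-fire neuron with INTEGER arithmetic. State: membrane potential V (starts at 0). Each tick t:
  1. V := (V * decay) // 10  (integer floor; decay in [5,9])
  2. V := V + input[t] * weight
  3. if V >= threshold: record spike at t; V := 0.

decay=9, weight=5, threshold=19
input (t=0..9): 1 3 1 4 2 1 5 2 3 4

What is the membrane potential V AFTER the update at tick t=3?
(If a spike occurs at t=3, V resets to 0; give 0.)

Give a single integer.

Answer: 0

Derivation:
t=0: input=1 -> V=5
t=1: input=3 -> V=0 FIRE
t=2: input=1 -> V=5
t=3: input=4 -> V=0 FIRE
t=4: input=2 -> V=10
t=5: input=1 -> V=14
t=6: input=5 -> V=0 FIRE
t=7: input=2 -> V=10
t=8: input=3 -> V=0 FIRE
t=9: input=4 -> V=0 FIRE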